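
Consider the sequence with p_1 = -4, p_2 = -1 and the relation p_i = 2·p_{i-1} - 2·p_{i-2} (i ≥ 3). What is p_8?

-56

Step forward from the initial values:
p_3 = 6, p_4 = 14, p_5 = 16, p_6 = 4, p_7 = -24, p_8 = -56.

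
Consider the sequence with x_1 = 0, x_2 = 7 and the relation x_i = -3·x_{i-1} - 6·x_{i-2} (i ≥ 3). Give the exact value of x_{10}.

Iterate the recurrence:
x_3 = -21;  x_4 = 21;  x_5 = 63;  x_6 = -315;  x_7 = 567;  x_8 = 189;  x_9 = -3969;  x_{10} = 10773.

10773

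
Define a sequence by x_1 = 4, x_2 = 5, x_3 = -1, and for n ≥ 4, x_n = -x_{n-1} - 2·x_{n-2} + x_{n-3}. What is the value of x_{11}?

Step forward from the initial values:
x_4 = -5, x_5 = 12, x_6 = -3, x_7 = -26, x_8 = 44, x_9 = 5, x_{10} = -119, x_{11} = 153.

153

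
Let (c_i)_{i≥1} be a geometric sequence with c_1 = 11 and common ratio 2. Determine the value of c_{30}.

5905580032

c_i = 11·2^(i-1).
c_{30} = 11·2^29 = 5905580032.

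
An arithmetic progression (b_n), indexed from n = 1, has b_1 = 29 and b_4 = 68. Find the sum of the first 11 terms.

1034

Common difference d = (68 - 29) / (4 - 1) = 13.
b_n = 29 + (n - 1)·13.
b_{11} = 159; S = 11·(29 + 159)/2 = 1034.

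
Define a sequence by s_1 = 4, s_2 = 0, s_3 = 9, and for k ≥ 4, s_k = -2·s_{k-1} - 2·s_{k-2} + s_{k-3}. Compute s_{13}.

s_4 = -14; s_5 = 10; s_6 = 17; s_7 = -68; s_8 = 112; s_9 = -71; s_{10} = -150; s_{11} = 554; s_{12} = -879; s_{13} = 500.

500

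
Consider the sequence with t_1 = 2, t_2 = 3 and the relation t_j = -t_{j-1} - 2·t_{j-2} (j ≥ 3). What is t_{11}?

101

Iterate the recurrence:
t_3 = -7;  t_4 = 1;  t_5 = 13;  t_6 = -15;  t_7 = -11;  t_8 = 41;  t_9 = -19;  t_{10} = -63;  t_{11} = 101.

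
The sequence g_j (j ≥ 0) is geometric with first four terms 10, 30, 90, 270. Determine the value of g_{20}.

Common ratio r = 3.
g_j = 10·3^(j-0).
g_{20} = 10·3^20 = 34867844010.

34867844010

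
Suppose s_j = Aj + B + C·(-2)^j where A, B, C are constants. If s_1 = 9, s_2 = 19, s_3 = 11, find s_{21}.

-2097061

The three given values yield: A + B - 2C = 9; 2A + B + 4C = 19; 3A + B - 8C = 11.
Subtracting the first from the second: A + 6C = 10.
Subtracting the second from the third: A - 12C = -8.
Solving: C = 1, A = 4, then B = 7.
Hence s_{21} = 4·21 + 7 + 1·(-2097152) = -2097061.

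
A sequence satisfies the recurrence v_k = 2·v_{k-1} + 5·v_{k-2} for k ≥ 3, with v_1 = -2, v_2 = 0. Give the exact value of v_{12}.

Compute successive terms:
v_3 = -10, v_4 = -20, v_5 = -90, v_6 = -280, v_7 = -1010, v_8 = -3420, v_9 = -11890, v_{10} = -40880, v_{11} = -141210, v_{12} = -486820.

-486820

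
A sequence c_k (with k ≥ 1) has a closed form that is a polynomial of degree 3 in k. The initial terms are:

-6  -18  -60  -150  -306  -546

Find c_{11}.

-3636

1st diffs: -12, -42, -90, -156, -240.
2nd diffs: -30, -48, -66, -84.
3rd diffs: -18, -18, -18 (constant).
Newton forward-difference form: c_k = -6 + (-12)·C(k-1,1) + (-30)·C(k-1,2) + (-18)·C(k-1,3).
At k = 11: k-1 = 10, so c_{11} = -6 - 120 - 1350 - 2160 = -3636.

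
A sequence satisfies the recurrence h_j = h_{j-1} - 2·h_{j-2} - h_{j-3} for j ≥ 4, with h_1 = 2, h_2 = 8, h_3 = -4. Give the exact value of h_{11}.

Iterate the recurrence:
h_4 = -22, h_5 = -22, h_6 = 26, h_7 = 92, h_8 = 62, h_9 = -148, h_{10} = -364, h_{11} = -130.

-130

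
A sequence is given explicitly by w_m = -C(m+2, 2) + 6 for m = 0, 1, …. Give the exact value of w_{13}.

-99

C(15, 2) = 105, so w_{13} = -99.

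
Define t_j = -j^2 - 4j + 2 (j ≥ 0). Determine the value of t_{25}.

-723

t_{25} = -1·25^2 - 4·25 + 2 = -723.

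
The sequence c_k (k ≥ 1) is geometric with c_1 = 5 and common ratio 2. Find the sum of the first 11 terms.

10235

c_k = 5·2^(k-1).
S = 5·(2^11 - 1)/(2 - 1) = 5·(2048 - 1)/(1) = 10235.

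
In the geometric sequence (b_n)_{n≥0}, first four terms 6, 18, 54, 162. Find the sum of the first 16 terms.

129140160

Common ratio r = 3.
b_n = 6·3^(n-0).
S = 6·(3^16 - 1)/(3 - 1) = 6·(43046721 - 1)/(2) = 129140160.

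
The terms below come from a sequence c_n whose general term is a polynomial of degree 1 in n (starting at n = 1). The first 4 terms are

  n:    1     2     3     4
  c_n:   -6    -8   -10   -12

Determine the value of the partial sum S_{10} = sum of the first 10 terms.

-150

1st diffs: -2, -2, -2 (constant).
So c_n = -2n - 4.
Continuing: …, -14, -16, -18, -20, …, c_{10} = -24.
Summing n = 1..10 (10 terms) gives -150.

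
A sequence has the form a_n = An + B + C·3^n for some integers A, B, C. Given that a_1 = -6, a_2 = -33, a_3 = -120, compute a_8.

-32775

Write the equations: A + B + 3C = -6; 2A + B + 9C = -33; 3A + B + 27C = -120.
Subtracting the first from the second: A + 6C = -27.
Subtracting the second from the third: A + 18C = -87.
Solving: C = -5, A = 3, then B = 6.
Therefore a_8 = 24 + 6 + (-5)·6561 = -32775.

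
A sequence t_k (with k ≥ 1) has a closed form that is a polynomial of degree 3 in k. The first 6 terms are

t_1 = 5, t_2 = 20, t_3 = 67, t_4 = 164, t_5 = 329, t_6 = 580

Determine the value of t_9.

2029

1st diffs: 15, 47, 97, 165, 251.
2nd diffs: 32, 50, 68, 86.
3rd diffs: 18, 18, 18 (constant).
So t_k = 3k^3 - 2k^2 + 4.
Evaluating at k = 9 gives t_9 = 2029.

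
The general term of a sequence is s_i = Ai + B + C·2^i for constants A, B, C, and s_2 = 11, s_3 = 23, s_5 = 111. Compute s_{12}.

16339

Plug in i = 2, 3, 5: 2A + B + 4C = 11; 3A + B + 8C = 23; 5A + B + 32C = 111.
Subtracting the first from the second: A + 4C = 12.
Subtracting the second from the third: 2A + 24C = 88.
Solving: C = 4, A = -4, then B = 3.
Hence s_{12} = -4·12 + 3 + 4·4096 = 16339.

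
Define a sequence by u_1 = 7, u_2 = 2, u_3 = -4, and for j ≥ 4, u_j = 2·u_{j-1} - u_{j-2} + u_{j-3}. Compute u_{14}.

-233

Step forward from the initial values:
u_4 = -3, u_5 = 0, u_6 = -1, …, u_{11} = -43, u_{12} = -76, u_{13} = -133, u_{14} = -233.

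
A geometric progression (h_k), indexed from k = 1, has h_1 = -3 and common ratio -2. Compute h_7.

-192

h_k = (-3)·(-2)^(k-1).
h_7 = (-3)·(-2)^6 = -192.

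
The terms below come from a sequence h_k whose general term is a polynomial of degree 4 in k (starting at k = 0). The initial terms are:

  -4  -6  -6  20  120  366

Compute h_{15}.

43856

1st diffs: -2, 0, 26, 100, 246.
2nd diffs: 2, 26, 74, 146.
3rd diffs: 24, 48, 72.
4th diffs: 24, 24 (constant).
Newton forward-difference form: h_k = -4 + (-2)·C(k,1) + 2·C(k,2) + 24·C(k,3) + 24·C(k,4).
At k = 15: k = 15, so h_{15} = -4 - 30 + 210 + 10920 + 32760 = 43856.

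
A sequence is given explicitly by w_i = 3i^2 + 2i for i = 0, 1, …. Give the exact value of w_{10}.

w_{10} = 3·10^2 + 2·10 = 320.

320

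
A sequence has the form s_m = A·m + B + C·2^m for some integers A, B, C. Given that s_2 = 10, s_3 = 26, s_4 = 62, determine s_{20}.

Plug in m = 2, 3, 4: 2A + B + 4C = 10; 3A + B + 8C = 26; 4A + B + 16C = 62.
Subtracting the first from the second: A + 4C = 16.
Subtracting the second from the third: A + 8C = 36.
Solving: C = 5, A = -4, then B = -2.
So s_m = -4·m + (-2) + 5·2^m; at m=20 this is 5242798.

5242798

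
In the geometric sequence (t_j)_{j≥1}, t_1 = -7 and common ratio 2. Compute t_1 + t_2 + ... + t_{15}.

t_j = (-7)·2^(j-1).
S = (-7)·(2^15 - 1)/(2 - 1) = (-7)·(32768 - 1)/(1) = -229369.

-229369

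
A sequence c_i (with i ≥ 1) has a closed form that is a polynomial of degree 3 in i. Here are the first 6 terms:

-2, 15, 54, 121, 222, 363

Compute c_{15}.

1st diffs: 17, 39, 67, 101, 141.
2nd diffs: 22, 28, 34, 40.
3rd diffs: 6, 6, 6 (constant).
So c_i = i^3 + 5i^2 - 5i - 3.
Evaluating at i = 15 gives c_{15} = 4422.

4422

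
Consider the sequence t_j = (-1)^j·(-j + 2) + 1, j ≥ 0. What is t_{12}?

-9

(-1)^12 = 1; -j + 2 at j=12 is -10; so t_{12} = -9.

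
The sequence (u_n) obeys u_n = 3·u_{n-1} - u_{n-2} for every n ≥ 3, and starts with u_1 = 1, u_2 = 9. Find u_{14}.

1046169

Iterate the recurrence:
u_3 = 26, u_4 = 69, u_5 = 181, …, u_{11} = 58301, u_{12} = 152634, u_{13} = 399601, u_{14} = 1046169.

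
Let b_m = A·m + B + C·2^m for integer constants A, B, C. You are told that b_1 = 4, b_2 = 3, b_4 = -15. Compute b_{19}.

At m = 1, 2, 4: A + B + 2C = 4; 2A + B + 4C = 3; 4A + B + 16C = -15.
Subtracting the first from the second: A + 2C = -1.
Subtracting the second from the third: 2A + 12C = -18.
Solving: C = -2, A = 3, then B = 5.
Therefore b_{19} = 57 + 5 + (-2)·524288 = -1048514.

-1048514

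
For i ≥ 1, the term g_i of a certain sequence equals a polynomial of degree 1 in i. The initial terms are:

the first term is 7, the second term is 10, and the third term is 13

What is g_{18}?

1st diffs: 3, 3 (constant).
So g_i = 3i + 4.
Evaluating at i = 18 gives g_{18} = 58.

58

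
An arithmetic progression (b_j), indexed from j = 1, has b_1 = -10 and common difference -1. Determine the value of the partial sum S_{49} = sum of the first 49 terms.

-1666

b_j = -10 + (j - 1)·(-1).
b_{49} = -58; S = 49·(-10 + (-58))/2 = -1666.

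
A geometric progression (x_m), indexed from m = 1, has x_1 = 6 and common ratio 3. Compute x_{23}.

x_m = 6·3^(m-1).
x_{23} = 6·3^22 = 188286357654.

188286357654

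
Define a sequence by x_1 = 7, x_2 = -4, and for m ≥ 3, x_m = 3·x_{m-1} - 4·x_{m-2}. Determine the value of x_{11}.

Iterate the recurrence:
x_3 = -40;  x_4 = -104;  x_5 = -152;  x_6 = -40;  x_7 = 488;  x_8 = 1624;  x_9 = 2920;  x_{10} = 2264;  x_{11} = -4888.

-4888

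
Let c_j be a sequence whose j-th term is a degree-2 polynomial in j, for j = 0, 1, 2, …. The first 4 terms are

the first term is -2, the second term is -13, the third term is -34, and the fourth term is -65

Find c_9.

-461

1st diffs: -11, -21, -31.
2nd diffs: -10, -10 (constant).
So c_j = -5j^2 - 6j - 2.
Evaluating at j = 9 gives c_9 = -461.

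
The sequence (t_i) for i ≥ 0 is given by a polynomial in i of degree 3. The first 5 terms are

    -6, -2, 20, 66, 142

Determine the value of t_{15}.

1st diffs: 4, 22, 46, 76.
2nd diffs: 18, 24, 30.
3rd diffs: 6, 6 (constant).
So t_i = i^3 + 6i^2 - 3i - 6.
Evaluating at i = 15 gives t_{15} = 4674.

4674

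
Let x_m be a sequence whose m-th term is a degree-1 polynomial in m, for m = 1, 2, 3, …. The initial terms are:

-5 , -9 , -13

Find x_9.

1st diffs: -4, -4 (constant).
So x_m = -4m - 1.
Evaluating at m = 9 gives x_9 = -37.

-37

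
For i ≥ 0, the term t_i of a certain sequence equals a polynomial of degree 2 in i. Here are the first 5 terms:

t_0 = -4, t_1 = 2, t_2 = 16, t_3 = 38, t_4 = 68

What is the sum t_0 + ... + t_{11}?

1st diffs: 6, 14, 22, 30.
2nd diffs: 8, 8, 8 (constant).
Newton forward-difference form: t_i = -4 + 6·C(i,1) + 8·C(i,2).
Continuing: …, 106, 152, 206, 268, …, t_{11} = 502.
Summing i = 0..11 (12 terms) gives 2108.

2108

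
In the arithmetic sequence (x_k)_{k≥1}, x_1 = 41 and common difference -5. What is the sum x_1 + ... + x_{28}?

x_k = 41 + (k - 1)·(-5).
x_{28} = -94; S = 28·(41 + (-94))/2 = -742.

-742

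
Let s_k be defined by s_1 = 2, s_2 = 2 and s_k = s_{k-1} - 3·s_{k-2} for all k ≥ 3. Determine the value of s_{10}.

Step forward from the initial values:
s_3 = -4; s_4 = -10; s_5 = 2; s_6 = 32; s_7 = 26; s_8 = -70; s_9 = -148; s_{10} = 62.

62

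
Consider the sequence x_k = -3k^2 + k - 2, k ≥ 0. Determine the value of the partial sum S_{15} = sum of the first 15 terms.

-2970

Over k = 0..14: Σk = 105, Σk² = 1015.
Total = (-3)·1015 + (1)·105 + (-2)·15 = -2970.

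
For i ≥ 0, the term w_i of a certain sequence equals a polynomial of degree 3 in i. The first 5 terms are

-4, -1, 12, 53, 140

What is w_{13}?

1st diffs: 3, 13, 41, 87.
2nd diffs: 10, 28, 46.
3rd diffs: 18, 18 (constant).
Newton forward-difference form: w_i = -4 + 3·C(i,1) + 10·C(i,2) + 18·C(i,3).
At i = 13: i = 13, so w_{13} = -4 + 39 + 780 + 5148 = 5963.

5963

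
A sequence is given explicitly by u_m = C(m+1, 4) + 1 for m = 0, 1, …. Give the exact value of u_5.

C(6, 4) = 15, so u_5 = 16.

16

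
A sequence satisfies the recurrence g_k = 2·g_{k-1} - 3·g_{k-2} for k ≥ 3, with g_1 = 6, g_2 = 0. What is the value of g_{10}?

-1008

Applying the relation repeatedly:
g_3 = -18;  g_4 = -36;  g_5 = -18;  g_6 = 72;  g_7 = 198;  g_8 = 180;  g_9 = -234;  g_{10} = -1008.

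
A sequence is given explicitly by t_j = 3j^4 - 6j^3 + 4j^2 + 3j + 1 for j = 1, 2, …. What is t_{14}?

99611

t_{14} = 3·14^4 - 6·14^3 + 4·14^2 + 3·14 + 1 = 99611.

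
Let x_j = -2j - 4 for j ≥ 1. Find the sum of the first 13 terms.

-234

Over j = 1..13: Σj = 91.
Total = (-2)·91 + (-4)·13 = -234.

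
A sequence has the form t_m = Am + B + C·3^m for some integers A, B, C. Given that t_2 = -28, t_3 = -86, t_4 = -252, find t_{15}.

-43046774

At m = 2, 3, 4: 2A + B + 9C = -28; 3A + B + 27C = -86; 4A + B + 81C = -252.
Subtracting the first from the second: A + 18C = -58.
Subtracting the second from the third: A + 54C = -166.
Solving: C = -3, A = -4, then B = 7.
Therefore t_{15} = -60 + 7 + (-3)·14348907 = -43046774.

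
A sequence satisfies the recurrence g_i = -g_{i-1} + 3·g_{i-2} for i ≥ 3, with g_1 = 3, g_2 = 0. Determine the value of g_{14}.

Compute successive terms:
g_3 = 9;  g_4 = -9;  g_5 = 36;  …;  g_{11} = 4572;  g_{12} = -10431;  g_{13} = 24147;  g_{14} = -55440.

-55440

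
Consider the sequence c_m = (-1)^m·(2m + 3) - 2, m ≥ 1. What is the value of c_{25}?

-55

(-1)^25 = -1; 2m + 3 at m=25 is 53; so c_{25} = -55.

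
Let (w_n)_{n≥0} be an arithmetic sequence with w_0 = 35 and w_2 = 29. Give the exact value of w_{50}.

-115

Common difference d = (29 - 35) / (2 - 0) = -3.
w_n = 35 + (n - 0)·(-3).
w_{50} = 35 + 50·(-3) = -115.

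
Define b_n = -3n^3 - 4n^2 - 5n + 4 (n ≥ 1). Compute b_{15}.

b_{15} = -3·15^3 - 4·15^2 - 5·15 + 4 = -11096.

-11096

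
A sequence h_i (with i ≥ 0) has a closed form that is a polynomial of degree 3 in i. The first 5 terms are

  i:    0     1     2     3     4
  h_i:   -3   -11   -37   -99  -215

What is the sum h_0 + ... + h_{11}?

-13434

1st diffs: -8, -26, -62, -116.
2nd diffs: -18, -36, -54.
3rd diffs: -18, -18 (constant).
So h_i = -3i^3 - 5i - 3.
Continuing: …, -403, -681, -1067, -1579, …, h_{11} = -4051.
Summing i = 0..11 (12 terms) gives -13434.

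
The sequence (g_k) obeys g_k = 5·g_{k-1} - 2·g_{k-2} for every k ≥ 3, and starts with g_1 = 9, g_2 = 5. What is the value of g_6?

505

g_3 = 7; g_4 = 25; g_5 = 111; g_6 = 505.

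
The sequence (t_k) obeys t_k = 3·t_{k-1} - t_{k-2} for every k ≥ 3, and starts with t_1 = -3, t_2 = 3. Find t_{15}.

1317612

t_3 = 12, t_4 = 33, t_5 = 87, …, t_{12} = 73428, t_{13} = 192237, t_{14} = 503283, t_{15} = 1317612.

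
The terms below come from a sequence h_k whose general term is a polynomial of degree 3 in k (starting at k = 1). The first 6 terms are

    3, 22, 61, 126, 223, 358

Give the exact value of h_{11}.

1st diffs: 19, 39, 65, 97, 135.
2nd diffs: 20, 26, 32, 38.
3rd diffs: 6, 6, 6 (constant).
So h_k = k^3 + 4k^2 - 2.
Evaluating at k = 11 gives h_{11} = 1813.

1813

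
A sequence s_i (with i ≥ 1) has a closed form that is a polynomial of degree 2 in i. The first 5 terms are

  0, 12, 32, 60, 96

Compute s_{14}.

780

1st diffs: 12, 20, 28, 36.
2nd diffs: 8, 8, 8 (constant).
Newton forward-difference form: s_i = 12·C(i-1,1) + 8·C(i-1,2).
At i = 14: i-1 = 13, so s_{14} = 156 + 624 = 780.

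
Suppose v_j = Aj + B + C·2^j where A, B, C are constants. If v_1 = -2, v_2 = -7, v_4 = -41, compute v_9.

The three given values yield: A + B + 2C = -2; 2A + B + 4C = -7; 4A + B + 16C = -41.
Subtracting the first from the second: A + 2C = -5.
Subtracting the second from the third: 2A + 12C = -34.
Solving: C = -3, A = 1, then B = 3.
So v_j = 1·j + 3 + (-3)·2^j; at j=9 this is -1524.

-1524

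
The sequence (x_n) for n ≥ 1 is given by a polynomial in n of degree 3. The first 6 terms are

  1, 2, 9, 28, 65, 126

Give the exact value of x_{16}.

3376

1st diffs: 1, 7, 19, 37, 61.
2nd diffs: 6, 12, 18, 24.
3rd diffs: 6, 6, 6 (constant).
Newton forward-difference form: x_n = 1 + 1·C(n-1,1) + 6·C(n-1,2) + 6·C(n-1,3).
At n = 16: n-1 = 15, so x_{16} = 1 + 15 + 630 + 2730 = 3376.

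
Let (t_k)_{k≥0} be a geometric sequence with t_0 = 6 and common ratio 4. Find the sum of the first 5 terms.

2046

t_k = 6·4^(k-0).
S = 6·(4^5 - 1)/(4 - 1) = 6·(1024 - 1)/(3) = 2046.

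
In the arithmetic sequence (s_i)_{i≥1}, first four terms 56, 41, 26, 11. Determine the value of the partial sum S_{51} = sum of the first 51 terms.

Common difference d = -15.
s_i = 56 + (i - 1)·(-15).
s_{51} = -694; S = 51·(56 + (-694))/2 = -16269.

-16269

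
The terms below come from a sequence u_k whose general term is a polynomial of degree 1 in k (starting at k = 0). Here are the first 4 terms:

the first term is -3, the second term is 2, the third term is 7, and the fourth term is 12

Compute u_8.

37

1st diffs: 5, 5, 5 (constant).
So u_k = 5k - 3.
Evaluating at k = 8 gives u_8 = 37.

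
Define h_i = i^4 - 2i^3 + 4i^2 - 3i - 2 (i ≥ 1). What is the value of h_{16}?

h_{16} = 1·16^4 - 2·16^3 + 4·16^2 - 3·16 - 2 = 58318.

58318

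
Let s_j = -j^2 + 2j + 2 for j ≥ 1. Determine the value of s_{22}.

-438

s_{22} = -1·22^2 + 2·22 + 2 = -438.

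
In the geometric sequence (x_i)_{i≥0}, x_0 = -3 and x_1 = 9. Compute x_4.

Common ratio r = -3.
x_i = (-3)·(-3)^(i-0).
x_4 = (-3)·(-3)^4 = -243.

-243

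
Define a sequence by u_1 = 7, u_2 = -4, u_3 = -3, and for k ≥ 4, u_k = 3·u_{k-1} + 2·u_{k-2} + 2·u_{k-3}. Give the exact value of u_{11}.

Iterate the recurrence:
u_4 = -3, u_5 = -23, u_6 = -81, u_7 = -295, u_8 = -1093, u_9 = -4031, u_{10} = -14869, u_{11} = -54855.

-54855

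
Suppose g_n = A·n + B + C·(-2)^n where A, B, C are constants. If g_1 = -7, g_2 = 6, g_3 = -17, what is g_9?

The three given values yield: A + B - 2C = -7; 2A + B + 4C = 6; 3A + B - 8C = -17.
Subtracting the first from the second: A + 6C = 13.
Subtracting the second from the third: A - 12C = -23.
Solving: C = 2, A = 1, then B = -4.
So g_n = 1·n + (-4) + 2·(-2)^n; at n=9 this is -1019.

-1019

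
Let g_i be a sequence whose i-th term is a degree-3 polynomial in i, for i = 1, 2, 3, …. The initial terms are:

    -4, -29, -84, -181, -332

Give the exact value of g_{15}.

1st diffs: -25, -55, -97, -151.
2nd diffs: -30, -42, -54.
3rd diffs: -12, -12 (constant).
Newton forward-difference form: g_i = -4 + (-25)·C(i-1,1) + (-30)·C(i-1,2) + (-12)·C(i-1,3).
At i = 15: i-1 = 14, so g_{15} = -4 - 350 - 2730 - 4368 = -7452.

-7452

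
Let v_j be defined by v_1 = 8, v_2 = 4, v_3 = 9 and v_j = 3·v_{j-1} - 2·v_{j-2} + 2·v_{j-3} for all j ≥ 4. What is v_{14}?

Iterate the recurrence:
v_4 = 35; v_5 = 95; v_6 = 233; …; v_{11} = 23467; v_{12} = 59165; v_{13} = 149179; v_{14} = 376141.

376141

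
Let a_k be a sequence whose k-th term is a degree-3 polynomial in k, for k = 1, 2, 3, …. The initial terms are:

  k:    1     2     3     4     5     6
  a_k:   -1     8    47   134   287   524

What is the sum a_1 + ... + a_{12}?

1st diffs: 9, 39, 87, 153, 237.
2nd diffs: 30, 48, 66, 84.
3rd diffs: 18, 18, 18 (constant).
Newton forward-difference form: a_k = -1 + 9·C(k-1,1) + 30·C(k-1,2) + 18·C(k-1,3).
Continuing: …, 863, 1322, 1919, 2672, …, a_{12} = 4718.
Summing k = 1..12 (12 terms) gives 16092.

16092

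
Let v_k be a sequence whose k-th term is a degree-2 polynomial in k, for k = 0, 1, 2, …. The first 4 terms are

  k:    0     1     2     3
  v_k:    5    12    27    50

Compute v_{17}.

1st diffs: 7, 15, 23.
2nd diffs: 8, 8 (constant).
Newton forward-difference form: v_k = 5 + 7·C(k,1) + 8·C(k,2).
At k = 17: k = 17, so v_{17} = 5 + 119 + 1088 = 1212.

1212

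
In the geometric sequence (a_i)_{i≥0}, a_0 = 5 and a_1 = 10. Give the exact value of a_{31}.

10737418240

Common ratio r = 2.
a_i = 5·2^(i-0).
a_{31} = 5·2^31 = 10737418240.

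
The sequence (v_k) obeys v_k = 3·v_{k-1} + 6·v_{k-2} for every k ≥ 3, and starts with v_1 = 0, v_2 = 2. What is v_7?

2430

Step forward from the initial values:
v_3 = 6  v_4 = 30  v_5 = 126  v_6 = 558  v_7 = 2430.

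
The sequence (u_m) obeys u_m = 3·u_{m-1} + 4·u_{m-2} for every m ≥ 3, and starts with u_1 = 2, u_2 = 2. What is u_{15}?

Applying the relation repeatedly:
u_3 = 14, u_4 = 50, u_5 = 206, …, u_{12} = 3355442, u_{13} = 13421774, u_{14} = 53687090, u_{15} = 214748366.
(Characteristic roots are 4 and -1.)

214748366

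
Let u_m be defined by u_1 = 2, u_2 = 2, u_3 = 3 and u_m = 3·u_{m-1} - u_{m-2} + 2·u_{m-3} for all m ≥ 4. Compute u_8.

808

u_4 = 11  u_5 = 34  u_6 = 97  u_7 = 279  u_8 = 808.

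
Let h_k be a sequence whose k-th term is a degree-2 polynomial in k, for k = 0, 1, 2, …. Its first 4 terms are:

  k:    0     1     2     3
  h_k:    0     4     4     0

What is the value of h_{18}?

1st diffs: 4, 0, -4.
2nd diffs: -4, -4 (constant).
Newton forward-difference form: h_k = 4·C(k,1) + (-4)·C(k,2).
At k = 18: k = 18, so h_{18} = 72 - 612 = -540.

-540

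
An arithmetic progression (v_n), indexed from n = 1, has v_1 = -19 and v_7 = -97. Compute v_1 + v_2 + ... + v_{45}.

-13725

Common difference d = (-97 - (-19)) / (7 - 1) = -13.
v_n = -19 + (n - 1)·(-13).
v_{45} = -591; S = 45·(-19 + (-591))/2 = -13725.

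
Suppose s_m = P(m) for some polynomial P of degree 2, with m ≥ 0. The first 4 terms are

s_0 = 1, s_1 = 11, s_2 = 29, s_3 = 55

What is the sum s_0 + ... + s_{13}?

3836

1st diffs: 10, 18, 26.
2nd diffs: 8, 8 (constant).
So s_m = 4m^2 + 6m + 1.
Continuing: …, 89, 131, 181, 239, …, s_{13} = 755.
Summing m = 0..13 (14 terms) gives 3836.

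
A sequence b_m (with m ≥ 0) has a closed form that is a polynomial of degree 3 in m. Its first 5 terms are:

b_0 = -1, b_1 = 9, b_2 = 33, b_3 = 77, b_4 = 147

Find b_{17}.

1st diffs: 10, 24, 44, 70.
2nd diffs: 14, 20, 26.
3rd diffs: 6, 6 (constant).
Newton forward-difference form: b_m = -1 + 10·C(m,1) + 14·C(m,2) + 6·C(m,3).
At m = 17: m = 17, so b_{17} = -1 + 170 + 1904 + 4080 = 6153.

6153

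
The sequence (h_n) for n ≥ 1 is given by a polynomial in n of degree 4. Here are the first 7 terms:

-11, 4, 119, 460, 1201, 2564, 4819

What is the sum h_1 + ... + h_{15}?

1st diffs: 15, 115, 341, 741, 1363, 2255.
2nd diffs: 100, 226, 400, 622, 892.
3rd diffs: 126, 174, 222, 270.
4th diffs: 48, 48, 48 (constant).
Newton forward-difference form: h_n = -11 + 15·C(n-1,1) + 100·C(n-1,2) + 126·C(n-1,3) + 48·C(n-1,4).
Continuing: …, 8284, 13325, 20356, 29839, …, h_{15} = 103211.
Summing n = 1..15 (15 terms) gives 363044.

363044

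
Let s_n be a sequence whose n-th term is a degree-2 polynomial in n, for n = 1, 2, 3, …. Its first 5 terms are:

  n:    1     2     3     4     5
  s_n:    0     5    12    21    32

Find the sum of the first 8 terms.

252

1st diffs: 5, 7, 9, 11.
2nd diffs: 2, 2, 2 (constant).
So s_n = n^2 + 2n - 3.
Continuing: 45, 60, 77.
Summing n = 1..8 (8 terms) gives 252.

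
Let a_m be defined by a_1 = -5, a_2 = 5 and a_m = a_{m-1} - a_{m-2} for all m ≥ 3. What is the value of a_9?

10

Step forward from the initial values:
a_3 = 10;  a_4 = 5;  a_5 = -5;  a_6 = -10;  a_7 = -5;  a_8 = 5;  a_9 = 10.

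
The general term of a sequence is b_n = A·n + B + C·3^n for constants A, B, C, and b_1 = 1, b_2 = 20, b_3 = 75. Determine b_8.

19682

Write the equations: A + B + 3C = 1; 2A + B + 9C = 20; 3A + B + 27C = 75.
Subtracting the first from the second: A + 6C = 19.
Subtracting the second from the third: A + 18C = 55.
Solving: C = 3, A = 1, then B = -9.
Hence b_8 = 1·8 + (-9) + 3·6561 = 19682.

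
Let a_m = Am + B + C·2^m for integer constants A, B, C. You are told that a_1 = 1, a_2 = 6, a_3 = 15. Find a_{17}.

262157

Write the equations: A + B + 2C = 1; 2A + B + 4C = 6; 3A + B + 8C = 15.
Subtracting the first from the second: A + 2C = 5.
Subtracting the second from the third: A + 4C = 9.
Solving: C = 2, A = 1, then B = -4.
So a_m = 1·m + (-4) + 2·2^m; at m=17 this is 262157.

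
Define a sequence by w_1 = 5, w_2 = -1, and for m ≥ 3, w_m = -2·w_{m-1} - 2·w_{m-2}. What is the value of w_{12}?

w_3 = -8; w_4 = 18; w_5 = -20; w_6 = 4; w_7 = 32; w_8 = -72; w_9 = 80; w_{10} = -16; w_{11} = -128; w_{12} = 288.

288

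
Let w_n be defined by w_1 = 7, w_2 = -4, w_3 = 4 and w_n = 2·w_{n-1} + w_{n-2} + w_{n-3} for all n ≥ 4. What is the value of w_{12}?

Iterate the recurrence:
w_4 = 11; w_5 = 22; w_6 = 59; w_7 = 151; w_8 = 383; w_9 = 976; w_{10} = 2486; w_{11} = 6331; w_{12} = 16124.

16124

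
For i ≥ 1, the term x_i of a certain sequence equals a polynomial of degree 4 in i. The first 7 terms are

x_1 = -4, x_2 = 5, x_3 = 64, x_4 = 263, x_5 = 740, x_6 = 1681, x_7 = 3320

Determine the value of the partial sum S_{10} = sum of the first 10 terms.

1st diffs: 9, 59, 199, 477, 941, 1639.
2nd diffs: 50, 140, 278, 464, 698.
3rd diffs: 90, 138, 186, 234.
4th diffs: 48, 48, 48 (constant).
Newton forward-difference form: x_i = -4 + 9·C(i-1,1) + 50·C(i-1,2) + 90·C(i-1,3) + 48·C(i-1,4).
Continuing: 5939, 9868, 15485.
Summing i = 1..10 (10 terms) gives 37361.

37361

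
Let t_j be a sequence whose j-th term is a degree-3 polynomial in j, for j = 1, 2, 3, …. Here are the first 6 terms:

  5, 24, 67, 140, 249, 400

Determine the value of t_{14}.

3840

1st diffs: 19, 43, 73, 109, 151.
2nd diffs: 24, 30, 36, 42.
3rd diffs: 6, 6, 6 (constant).
Newton forward-difference form: t_j = 5 + 19·C(j-1,1) + 24·C(j-1,2) + 6·C(j-1,3).
At j = 14: j-1 = 13, so t_{14} = 5 + 247 + 1872 + 1716 = 3840.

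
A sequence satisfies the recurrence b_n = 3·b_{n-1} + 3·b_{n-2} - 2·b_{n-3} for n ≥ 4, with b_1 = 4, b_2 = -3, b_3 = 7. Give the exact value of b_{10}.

22036

Iterate the recurrence:
b_4 = 4; b_5 = 39; b_6 = 115; b_7 = 454; b_8 = 1629; b_9 = 6019; b_{10} = 22036.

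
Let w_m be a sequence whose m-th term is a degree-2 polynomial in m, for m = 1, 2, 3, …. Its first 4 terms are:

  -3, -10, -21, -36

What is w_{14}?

-406

1st diffs: -7, -11, -15.
2nd diffs: -4, -4 (constant).
So w_m = -2m^2 - m.
Evaluating at m = 14 gives w_{14} = -406.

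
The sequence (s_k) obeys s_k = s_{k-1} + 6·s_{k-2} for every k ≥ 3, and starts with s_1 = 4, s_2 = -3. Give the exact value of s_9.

Applying the relation repeatedly:
s_3 = 21;  s_4 = 3;  s_5 = 129;  s_6 = 147;  s_7 = 921;  s_8 = 1803;  s_9 = 7329.
(Characteristic roots are 3 and -2.)

7329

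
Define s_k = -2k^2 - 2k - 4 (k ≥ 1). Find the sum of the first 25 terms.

-11800

Over k = 1..25: Σk = 325, Σk² = 5525.
Total = (-2)·5525 + (-2)·325 + (-4)·25 = -11800.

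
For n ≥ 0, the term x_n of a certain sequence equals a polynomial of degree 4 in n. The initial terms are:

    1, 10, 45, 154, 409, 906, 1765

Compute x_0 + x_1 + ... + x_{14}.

1st diffs: 9, 35, 109, 255, 497, 859.
2nd diffs: 26, 74, 146, 242, 362.
3rd diffs: 48, 72, 96, 120.
4th diffs: 24, 24, 24 (constant).
Newton forward-difference form: x_n = 1 + 9·C(n,1) + 26·C(n,2) + 48·C(n,3) + 24·C(n,4).
Continuing: …, 3130, 5169, 8074, 12061, …, x_{14} = 43989.
Summing n = 0..14 (15 terms) gives 150382.

150382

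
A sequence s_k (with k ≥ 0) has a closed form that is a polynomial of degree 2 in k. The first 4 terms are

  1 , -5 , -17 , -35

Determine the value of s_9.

-269

1st diffs: -6, -12, -18.
2nd diffs: -6, -6 (constant).
Newton forward-difference form: s_k = 1 + (-6)·C(k,1) + (-6)·C(k,2).
At k = 9: k = 9, so s_9 = 1 - 54 - 216 = -269.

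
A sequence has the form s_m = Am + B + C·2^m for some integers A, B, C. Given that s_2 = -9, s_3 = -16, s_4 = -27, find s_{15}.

-32812

The three given values yield: 2A + B + 4C = -9; 3A + B + 8C = -16; 4A + B + 16C = -27.
Subtracting the first from the second: A + 4C = -7.
Subtracting the second from the third: A + 8C = -11.
Solving: C = -1, A = -3, then B = 1.
Hence s_{15} = -3·15 + 1 + (-1)·32768 = -32812.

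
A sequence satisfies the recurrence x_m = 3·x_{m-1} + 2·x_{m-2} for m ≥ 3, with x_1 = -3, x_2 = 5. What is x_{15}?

x_3 = 9, x_4 = 37, x_5 = 129, …, x_{12} = 940453, x_{13} = 3349473, x_{14} = 11929325, x_{15} = 42486921.

42486921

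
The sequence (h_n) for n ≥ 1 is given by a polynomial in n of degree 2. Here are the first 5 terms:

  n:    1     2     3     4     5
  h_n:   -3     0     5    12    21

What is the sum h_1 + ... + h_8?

172

1st diffs: 3, 5, 7, 9.
2nd diffs: 2, 2, 2 (constant).
So h_n = n^2 - 4.
Continuing: 32, 45, 60.
Summing n = 1..8 (8 terms) gives 172.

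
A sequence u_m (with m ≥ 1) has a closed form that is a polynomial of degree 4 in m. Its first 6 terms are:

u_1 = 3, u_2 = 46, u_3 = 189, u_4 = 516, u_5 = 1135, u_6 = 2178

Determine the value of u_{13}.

1st diffs: 43, 143, 327, 619, 1043.
2nd diffs: 100, 184, 292, 424.
3rd diffs: 84, 108, 132.
4th diffs: 24, 24 (constant).
So u_m = m^4 + 4m^3 + m^2 - 3m.
Evaluating at m = 13 gives u_{13} = 37479.

37479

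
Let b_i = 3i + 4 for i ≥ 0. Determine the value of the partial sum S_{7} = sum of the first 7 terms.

91

Over i = 0..6: Σi = 21.
Total = (3)·21 + (4)·7 = 91.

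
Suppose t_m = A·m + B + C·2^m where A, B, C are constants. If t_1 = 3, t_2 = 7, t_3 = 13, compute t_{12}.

4119

At m = 1, 2, 3: A + B + 2C = 3; 2A + B + 4C = 7; 3A + B + 8C = 13.
Subtracting the first from the second: A + 2C = 4.
Subtracting the second from the third: A + 4C = 6.
Solving: C = 1, A = 2, then B = -1.
So t_m = 2·m + (-1) + 1·2^m; at m=12 this is 4119.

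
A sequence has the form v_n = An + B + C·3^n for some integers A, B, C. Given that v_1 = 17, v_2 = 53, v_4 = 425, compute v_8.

32849

Write the equations: A + B + 3C = 17; 2A + B + 9C = 53; 4A + B + 81C = 425.
Subtracting the first from the second: A + 6C = 36.
Subtracting the second from the third: 2A + 72C = 372.
Solving: C = 5, A = 6, then B = -4.
So v_n = 6·n + (-4) + 5·3^n; at n=8 this is 32849.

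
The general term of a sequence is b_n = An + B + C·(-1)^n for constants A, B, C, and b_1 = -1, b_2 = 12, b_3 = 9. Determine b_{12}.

At n = 1, 2, 3: A + B - C = -1; 2A + B + C = 12; 3A + B - C = 9.
Subtracting the first from the second: A + 2C = 13.
Subtracting the second from the third: A - 2C = -3.
Solving: C = 4, A = 5, then B = -2.
Hence b_{12} = 5·12 + (-2) + 4·1 = 62.

62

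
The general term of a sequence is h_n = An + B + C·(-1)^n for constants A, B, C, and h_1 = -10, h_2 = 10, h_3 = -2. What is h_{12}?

At n = 1, 2, 3: A + B - C = -10; 2A + B + C = 10; 3A + B - C = -2.
Subtracting the first from the second: A + 2C = 20.
Subtracting the second from the third: A - 2C = -12.
Solving: C = 8, A = 4, then B = -6.
Therefore h_{12} = 48 + (-6) + 8·1 = 50.

50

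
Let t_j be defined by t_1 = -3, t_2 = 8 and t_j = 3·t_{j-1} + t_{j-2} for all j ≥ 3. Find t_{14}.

10944728

Compute successive terms:
t_3 = 21  t_4 = 71  t_5 = 234  …  t_{11} = 303786  t_{12} = 1003337  t_{13} = 3313797  t_{14} = 10944728.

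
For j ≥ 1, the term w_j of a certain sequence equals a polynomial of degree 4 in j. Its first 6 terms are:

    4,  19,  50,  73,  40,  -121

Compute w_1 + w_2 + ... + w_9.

1st diffs: 15, 31, 23, -33, -161.
2nd diffs: 16, -8, -56, -128.
3rd diffs: -24, -48, -72.
4th diffs: -24, -24 (constant).
So w_j = -j^4 + 6j^3 - 3j^2 - 3j + 5.
Continuing: -506, -1235, -2452.
Summing j = 1..9 (9 terms) gives -4128.

-4128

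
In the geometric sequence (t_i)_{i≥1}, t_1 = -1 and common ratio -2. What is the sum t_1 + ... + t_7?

t_i = (-1)·(-2)^(i-1).
S = (-1)·((-2)^7 - 1)/(-2 - 1) = (-1)·(-128 - 1)/(-3) = -43.

-43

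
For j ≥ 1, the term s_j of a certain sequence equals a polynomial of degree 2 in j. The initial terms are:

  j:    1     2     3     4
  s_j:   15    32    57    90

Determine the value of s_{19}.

1st diffs: 17, 25, 33.
2nd diffs: 8, 8 (constant).
Newton forward-difference form: s_j = 15 + 17·C(j-1,1) + 8·C(j-1,2).
At j = 19: j-1 = 18, so s_{19} = 15 + 306 + 1224 = 1545.

1545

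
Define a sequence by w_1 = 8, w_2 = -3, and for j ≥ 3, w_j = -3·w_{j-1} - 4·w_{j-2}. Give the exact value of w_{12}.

Applying the relation repeatedly:
w_3 = -23;  w_4 = 81;  w_5 = -151;  w_6 = 129;  w_7 = 217;  w_8 = -1167;  w_9 = 2633;  w_{10} = -3231;  w_{11} = -839;  w_{12} = 15441.

15441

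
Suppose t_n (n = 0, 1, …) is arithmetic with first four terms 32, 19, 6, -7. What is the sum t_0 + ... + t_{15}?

-1048

Common difference d = -13.
t_n = 32 + (n - 0)·(-13).
t_{15} = -163; S = 16·(32 + (-163))/2 = -1048.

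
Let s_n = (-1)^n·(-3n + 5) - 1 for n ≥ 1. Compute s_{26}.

-74

(-1)^26 = 1; -3n + 5 at n=26 is -73; so s_{26} = -74.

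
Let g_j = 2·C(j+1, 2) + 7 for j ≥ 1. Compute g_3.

19

C(4, 2) = 6, so g_3 = 19.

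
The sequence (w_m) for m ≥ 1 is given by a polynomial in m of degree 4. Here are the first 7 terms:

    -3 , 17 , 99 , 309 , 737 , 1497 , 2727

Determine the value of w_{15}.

53967

1st diffs: 20, 82, 210, 428, 760, 1230.
2nd diffs: 62, 128, 218, 332, 470.
3rd diffs: 66, 90, 114, 138.
4th diffs: 24, 24, 24 (constant).
Newton forward-difference form: w_m = -3 + 20·C(m-1,1) + 62·C(m-1,2) + 66·C(m-1,3) + 24·C(m-1,4).
At m = 15: m-1 = 14, so w_{15} = -3 + 280 + 5642 + 24024 + 24024 = 53967.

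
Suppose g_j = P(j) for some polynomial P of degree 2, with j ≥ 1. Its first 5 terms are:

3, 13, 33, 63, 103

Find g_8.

283

1st diffs: 10, 20, 30, 40.
2nd diffs: 10, 10, 10 (constant).
Newton forward-difference form: g_j = 3 + 10·C(j-1,1) + 10·C(j-1,2).
At j = 8: j-1 = 7, so g_8 = 3 + 70 + 210 = 283.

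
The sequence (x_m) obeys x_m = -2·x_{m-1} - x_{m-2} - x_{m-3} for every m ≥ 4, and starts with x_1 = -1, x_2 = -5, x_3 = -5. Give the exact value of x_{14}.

3160

Iterate the recurrence:
x_4 = 16  x_5 = -22  x_6 = 33  …  x_{11} = -584  x_{12} = 1026  x_{13} = -1801  x_{14} = 3160.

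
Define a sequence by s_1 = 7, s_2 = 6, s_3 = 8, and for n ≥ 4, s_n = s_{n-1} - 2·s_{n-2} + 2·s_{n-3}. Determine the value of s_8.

18

s_4 = 10; s_5 = 6; s_6 = 2; s_7 = 10; s_8 = 18.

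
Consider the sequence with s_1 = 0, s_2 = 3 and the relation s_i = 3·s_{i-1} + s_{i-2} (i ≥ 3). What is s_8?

Step forward from the initial values:
s_3 = 9, s_4 = 30, s_5 = 99, s_6 = 327, s_7 = 1080, s_8 = 3567.

3567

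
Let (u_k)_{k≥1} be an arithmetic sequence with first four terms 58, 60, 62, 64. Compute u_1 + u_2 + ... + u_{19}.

1444

Common difference d = 2.
u_k = 58 + (k - 1)·2.
u_{19} = 94; S = 19·(58 + 94)/2 = 1444.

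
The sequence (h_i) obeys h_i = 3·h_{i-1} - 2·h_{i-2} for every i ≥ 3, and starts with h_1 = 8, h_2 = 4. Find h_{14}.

h_3 = -4, h_4 = -20, h_5 = -52, …, h_{11} = -4084, h_{12} = -8180, h_{13} = -16372, h_{14} = -32756.
(Characteristic roots are 2 and 1.)

-32756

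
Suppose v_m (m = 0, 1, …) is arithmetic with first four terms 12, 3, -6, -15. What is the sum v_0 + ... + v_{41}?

-7245

Common difference d = -9.
v_m = 12 + (m - 0)·(-9).
v_{41} = -357; S = 42·(12 + (-357))/2 = -7245.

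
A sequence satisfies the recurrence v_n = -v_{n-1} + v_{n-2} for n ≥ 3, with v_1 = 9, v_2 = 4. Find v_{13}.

Applying the relation repeatedly:
v_3 = 5; v_4 = -1; v_5 = 6; …; v_{10} = -53; v_{11} = 86; v_{12} = -139; v_{13} = 225.

225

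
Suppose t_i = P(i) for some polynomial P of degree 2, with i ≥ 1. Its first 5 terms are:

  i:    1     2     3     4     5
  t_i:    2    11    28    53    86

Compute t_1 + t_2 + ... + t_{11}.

1st diffs: 9, 17, 25, 33.
2nd diffs: 8, 8, 8 (constant).
So t_i = 4i^2 - 3i + 1.
Continuing: …, 127, 176, 233, 298, …, t_{11} = 452.
Summing i = 1..11 (11 terms) gives 1837.

1837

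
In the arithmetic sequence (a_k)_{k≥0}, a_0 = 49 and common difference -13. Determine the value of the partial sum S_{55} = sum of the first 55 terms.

-16610

a_k = 49 + (k - 0)·(-13).
a_{54} = -653; S = 55·(49 + (-653))/2 = -16610.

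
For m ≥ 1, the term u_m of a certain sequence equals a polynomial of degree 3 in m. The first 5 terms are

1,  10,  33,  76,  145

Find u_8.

1st diffs: 9, 23, 43, 69.
2nd diffs: 14, 20, 26.
3rd diffs: 6, 6 (constant).
So u_m = m^3 + m^2 - m.
Evaluating at m = 8 gives u_8 = 568.

568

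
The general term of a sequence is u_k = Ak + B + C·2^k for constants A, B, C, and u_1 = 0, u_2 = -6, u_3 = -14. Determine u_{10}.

-1058

Write the equations: A + B + 2C = 0; 2A + B + 4C = -6; 3A + B + 8C = -14.
Subtracting the first from the second: A + 2C = -6.
Subtracting the second from the third: A + 4C = -8.
Solving: C = -1, A = -4, then B = 6.
Therefore u_{10} = -40 + 6 + (-1)·1024 = -1058.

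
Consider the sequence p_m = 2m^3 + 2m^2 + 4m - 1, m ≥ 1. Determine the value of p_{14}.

5935

p_{14} = 2·14^3 + 2·14^2 + 4·14 - 1 = 5935.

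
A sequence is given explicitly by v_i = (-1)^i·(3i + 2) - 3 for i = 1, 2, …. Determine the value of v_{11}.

-38

(-1)^11 = -1; 3i + 2 at i=11 is 35; so v_{11} = -38.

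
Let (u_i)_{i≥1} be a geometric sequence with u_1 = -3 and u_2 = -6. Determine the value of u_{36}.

Common ratio r = 2.
u_i = (-3)·2^(i-1).
u_{36} = (-3)·2^35 = -103079215104.

-103079215104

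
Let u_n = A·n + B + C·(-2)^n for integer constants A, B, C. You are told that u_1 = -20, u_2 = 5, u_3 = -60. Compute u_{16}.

Plug in n = 1, 2, 3: A + B - 2C = -20; 2A + B + 4C = 5; 3A + B - 8C = -60.
Subtracting the first from the second: A + 6C = 25.
Subtracting the second from the third: A - 12C = -65.
Solving: C = 5, A = -5, then B = -5.
So u_n = -5·n + (-5) + 5·(-2)^n; at n=16 this is 327595.

327595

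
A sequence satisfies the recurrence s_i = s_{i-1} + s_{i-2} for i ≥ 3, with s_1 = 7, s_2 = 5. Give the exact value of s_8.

121

Applying the relation repeatedly:
s_3 = 12, s_4 = 17, s_5 = 29, s_6 = 46, s_7 = 75, s_8 = 121.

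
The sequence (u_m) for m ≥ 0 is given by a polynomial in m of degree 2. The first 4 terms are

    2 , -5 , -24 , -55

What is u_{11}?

-735

1st diffs: -7, -19, -31.
2nd diffs: -12, -12 (constant).
So u_m = -6m^2 - m + 2.
Evaluating at m = 11 gives u_{11} = -735.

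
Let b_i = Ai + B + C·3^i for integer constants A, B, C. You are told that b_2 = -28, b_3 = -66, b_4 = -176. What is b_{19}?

Write the equations: 2A + B + 9C = -28; 3A + B + 27C = -66; 4A + B + 81C = -176.
Subtracting the first from the second: A + 18C = -38.
Subtracting the second from the third: A + 54C = -110.
Solving: C = -2, A = -2, then B = -6.
Therefore b_{19} = -38 + (-6) + (-2)·1162261467 = -2324522978.

-2324522978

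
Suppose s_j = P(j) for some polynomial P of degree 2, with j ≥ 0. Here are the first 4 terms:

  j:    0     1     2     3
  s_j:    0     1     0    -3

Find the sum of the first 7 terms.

1st diffs: 1, -1, -3.
2nd diffs: -2, -2 (constant).
So s_j = -j^2 + 2j.
Continuing: -8, -15, -24.
Summing j = 0..6 (7 terms) gives -49.

-49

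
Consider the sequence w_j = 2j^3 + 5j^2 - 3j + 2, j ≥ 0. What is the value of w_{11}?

w_{11} = 2·11^3 + 5·11^2 - 3·11 + 2 = 3236.

3236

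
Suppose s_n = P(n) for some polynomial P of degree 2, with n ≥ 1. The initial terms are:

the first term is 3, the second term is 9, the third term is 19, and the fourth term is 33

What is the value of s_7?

99

1st diffs: 6, 10, 14.
2nd diffs: 4, 4 (constant).
So s_n = 2n^2 + 1.
Evaluating at n = 7 gives s_7 = 99.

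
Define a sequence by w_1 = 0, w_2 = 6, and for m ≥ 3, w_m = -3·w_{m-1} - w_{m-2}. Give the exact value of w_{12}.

Step forward from the initial values:
w_3 = -18  w_4 = 48  w_5 = -126  w_6 = 330  w_7 = -864  w_8 = 2262  w_9 = -5922  w_{10} = 15504  w_{11} = -40590  w_{12} = 106266.

106266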